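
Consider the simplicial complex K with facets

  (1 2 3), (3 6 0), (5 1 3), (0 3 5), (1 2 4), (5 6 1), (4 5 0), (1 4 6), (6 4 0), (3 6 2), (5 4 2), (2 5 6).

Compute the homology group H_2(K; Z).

Take the total order 0 < 1 < 2 < 3 < 4 < 5 < 6 on the vertex set. Then K (dimension 2) consists of the simplices:

  0-simplices (7): [0], [1], [2], [3], [4], [5], [6]
  1-simplices (18): [0,3], [0,4], [0,5], [0,6], [1,2], [1,3], [1,4], [1,5], [1,6], [2,3], [2,4], [2,5], [2,6], [3,5], [3,6], [4,5], [4,6], [5,6]
  2-simplices (12): [0,3,5], [0,3,6], [0,4,5], [0,4,6], [1,2,3], [1,2,4], [1,3,5], [1,4,6], [1,5,6], [2,3,6], [2,4,5], [2,5,6]

giving chain groups C_0 ≅ Z^7, C_1 ≅ Z^18, C_2 ≅ Z^12.

Boundary ∂_1: C_1 → C_0 sends each edge [p,q] (with p < q) to q − p.
As a 7×18 matrix over Z this has rank 6, with invariant factors (1,1,1,1,1,1).

The boundary map ∂_2: C_2 → C_1 sends each 2-simplex [p,q,r] to [q,r] − [p,r] + [p,q]. For instance
  ∂[2,4,5] = [4,5] − [2,5] + [2,4],
  ∂[1,2,4] = [2,4] − [1,4] + [1,2].
The 18×12 boundary matrix has rank 12 and Smith normal form diag(1,1,1,1,1,1,1,1,1,1,1,2).

From H_k ≅ ker(∂_k) / im(∂_{k+1}) we obtain:

  H_2: rank ker ∂_2 − rank ∂_3 = (12 − 12) − 0 = 0, and there is no ∂_3, so H_2 ≅ 0.

H_2 ≅ 0.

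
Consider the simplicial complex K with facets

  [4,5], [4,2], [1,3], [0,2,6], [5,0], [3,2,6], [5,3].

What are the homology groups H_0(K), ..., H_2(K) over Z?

H_0 = Z,  H_1 = Z^2,  H_2 = 0.

Fix the vertex order 0 < 1 < 2 < 3 < 4 < 5 < 6 and write every simplex with vertices in increasing order. Then dim K = 2 and the simplices of K are:

  0-simplices (7): [0], [1], [2], [3], [4], [5], [6]
  1-simplices (10): [0,2], [0,5], [0,6], [1,3], [2,3], [2,4], [2,6], [3,5], [3,6], [4,5]
  2-simplices (2): [0,2,6], [2,3,6]

Hence C_0 ≅ Z^7, C_1 ≅ Z^10, C_2 ≅ Z^2.

The boundary map ∂_1: C_1 → C_0 sends each edge [p,q] (with p < q) to q − p.
The 7×10 boundary matrix has rank 6 and Smith normal form diag(1,1,1,1,1,1).

∂_2: C_2 → C_1 maps a triangle to the signed sum of its edges. For instance
  ∂[2,3,6] = [3,6] − [2,6] + [2,3],
  ∂[0,2,6] = [2,6] − [0,6] + [0,2].
This gives a 10×2 integer matrix of rank 2; reducing to Smith normal form yields diagonal entries (1,1).

Reading off H_k = ker ∂_k / im ∂_{k+1}:

  H_0: rank C_0 − rank ∂_1 = 7 − 6 = 1, and the invariant factors of ∂_1 are all 1, so H_0 = Z.
  H_1: rank ker ∂_1 − rank ∂_2 = (10 − 6) − 2 = 2, and the invariant factors of ∂_2 are all 1, so H_1 = Z^2.
  H_2: rank ker ∂_2 − rank ∂_3 = (2 − 2) − 0 = 0, and there is no ∂_3, so H_2 = 0.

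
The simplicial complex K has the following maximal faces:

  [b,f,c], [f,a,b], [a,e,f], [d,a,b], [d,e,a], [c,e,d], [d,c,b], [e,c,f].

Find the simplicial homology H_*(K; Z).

H_0 ≅ Z,  H_1 = 0,  H_2 ≅ Z.

Take the total order a < b < c < d < e < f on the vertex set. Then K (dimension 2) consists of the simplices:

  0-simplices (6): a, b, c, d, e, f
  1-simplices (12): ab, ad, ae, af, bc, bd, bf, cd, ce, cf, de, ef
  2-simplices (8): abd, abf, ade, aef, bcd, bcf, cde, cef

giving chain groups C_0 ≅ Z^6, C_1 ≅ Z^12, C_2 ≅ Z^8.

Boundary ∂_1: C_1 → C_0 maps an edge to its endpoints' difference, ∂[p,q] = q − p.
This gives a 6×12 integer matrix of rank 5; reducing to Smith normal form yields diagonal entries (1,1,1,1,1).

The boundary map ∂_2: C_2 → C_1 sends each 2-simplex [p,q,r] to [q,r] − [p,r] + [p,q]. For instance
  ∂ade = de − ae + ad,
  ∂bcd = cd − bd + bc.
The resulting 12×8 matrix has rank 7, and its Smith normal form has invariant factors (1,1,1,1,1,1,1).

From H_k ≅ ker(∂_k) / im(∂_{k+1}) we obtain:

  H_0: rank C_0 − rank ∂_1 = 6 − 5 = 1, and the invariant factors of ∂_1 are all 1, so H_0 = Z.
  H_1: rank ker ∂_1 − rank ∂_2 = (12 − 5) − 7 = 0, and the invariant factors of ∂_2 are all 1, so H_1 = 0.
  H_2: rank ker ∂_2 − rank ∂_3 = (8 − 7) − 0 = 1, and there is no ∂_3, so H_2 = Z.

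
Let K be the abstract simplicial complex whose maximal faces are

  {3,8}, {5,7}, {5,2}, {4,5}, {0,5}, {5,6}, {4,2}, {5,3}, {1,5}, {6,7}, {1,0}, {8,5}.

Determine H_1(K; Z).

H_1 = Z^4.

Take the total order 0 < 1 < 2 < 3 < 4 < 5 < 6 < 7 < 8 on the vertex set. Then K (dimension 1) consists of the simplices:

  0-simplices (9): [0], [1], [2], [3], [4], [5], [6], [7], [8]
  1-simplices (12): [0,1], [0,5], [1,5], [2,4], [2,5], [3,5], [3,8], [4,5], [5,6], [5,7], [5,8], [6,7]

giving chain groups C_0 ≅ Z^9, C_1 ≅ Z^12.

The boundary map ∂_1: C_1 → C_0 maps an edge to its endpoints' difference, ∂[p,q] = q − p.
The 9×12 boundary matrix has rank 8 and Smith normal form diag(1,1,1,1,1,1,1,1).

From H_k ≅ ker(∂_k) / im(∂_{k+1}) we obtain:

  H_1: rank ker ∂_1 − rank ∂_2 = (12 − 8) − 0 = 4, and there is no ∂_2, so H_1 = Z^4.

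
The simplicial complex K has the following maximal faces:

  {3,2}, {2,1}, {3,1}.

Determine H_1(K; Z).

K has 3 vertices, 3 edges.
rank ∂_1 = 2, rank ∂_2 = 0 ⇒ b_1 = 3 − 2 − 0 = 1. So H_1 = Z.

H_1 = Z.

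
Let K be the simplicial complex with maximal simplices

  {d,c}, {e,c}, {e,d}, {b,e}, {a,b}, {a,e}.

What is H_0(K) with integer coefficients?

K has 5 vertices, 6 edges.
rank ∂_0 = 0, rank ∂_1 = 4 ⇒ b_0 = 5 − 0 − 4 = 1; all invariant factors of ∂_1 are 1 so no torsion. So H_0 = Z.

H_0 ≅ Z.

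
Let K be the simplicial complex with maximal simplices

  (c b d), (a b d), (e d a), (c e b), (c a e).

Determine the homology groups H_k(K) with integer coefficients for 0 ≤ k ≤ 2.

H_0 ≅ Z,  H_1 ≅ Z,  H_2 = 0.

Take the total order a < b < c < d < e on the vertex set. Then K (dimension 2) consists of the simplices:

  0-simplices (5): a, b, c, d, e
  1-simplices (10): ab, ac, ad, ae, bc, bd, be, cd, ce, de
  2-simplices (5): abd, ace, ade, bcd, bce

so the chain groups are C_0 ≅ Z^5, C_1 ≅ Z^10, C_2 ≅ Z^5.

Boundary ∂_1: C_1 → C_0 sends each edge [p,q] (with p < q) to q − p.
The 5×10 boundary matrix has rank 4 and Smith normal form diag(1,1,1,1).

The boundary map ∂_2: C_2 → C_1 maps a triangle to the signed sum of its edges. For instance
  ∂ace = ce − ae + ac,
  ∂abd = bd − ad + ab.
The 10×5 boundary matrix has rank 5 and Smith normal form diag(1,1,1,1,1).

Now H_k = ker ∂_k / im ∂_{k+1}, so:

  H_0: rank C_0 − rank ∂_1 = 5 − 4 = 1, and the invariant factors of ∂_1 are all 1, so H_0 = Z.
  H_1: rank ker ∂_1 − rank ∂_2 = (10 − 4) − 5 = 1, and the invariant factors of ∂_2 are all 1, so H_1 = Z.
  H_2: rank ker ∂_2 − rank ∂_3 = (5 − 5) − 0 = 0, and there is no ∂_3, so H_2 = 0.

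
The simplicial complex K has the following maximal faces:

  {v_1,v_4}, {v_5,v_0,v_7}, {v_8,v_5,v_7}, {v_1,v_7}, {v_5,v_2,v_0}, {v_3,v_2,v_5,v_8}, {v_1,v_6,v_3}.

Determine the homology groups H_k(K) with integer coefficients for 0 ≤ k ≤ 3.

Order the vertices as v_0 < v_1 < v_2 < v_3 < v_4 < v_5 < v_6 < v_7 < v_8. Listing each simplex with vertices in this order, K has dimension 3 with simplices:

  0-simplices (9): [v_0], [v_1], [v_2], [v_3], [v_4], [v_5], [v_6], [v_7], [v_8]
  1-simplices (16): (16 of them)
  2-simplices (8): [v_0,v_2,v_5], [v_0,v_5,v_7], [v_1,v_3,v_6], [v_2,v_3,v_5], [v_2,v_3,v_8], [v_2,v_5,v_8], [v_3,v_5,v_8], [v_5,v_7,v_8]
  3-simplices (1): [v_2,v_3,v_5,v_8]

Hence C_0 ≅ Z^9, C_1 ≅ Z^16, C_2 ≅ Z^8, C_3 ≅ Z^1.

∂_1: C_1 → C_0 is given by ∂[p,q] = [q] − [p].
This gives a 9×16 integer matrix of rank 8; reducing to Smith normal form yields diagonal entries (1,1,1,1,1,1,1,1).

∂_2: C_2 → C_1 acts by ∂[p,q,r] = [q,r] − [p,r] + [p,q]. For instance
  ∂[v_5,v_7,v_8] = [v_7,v_8] − [v_5,v_8] + [v_5,v_7],
  ∂[v_2,v_5,v_8] = [v_5,v_8] − [v_2,v_8] + [v_2,v_5].
This gives a 16×8 integer matrix of rank 7; reducing to Smith normal form yields diagonal entries (1,1,1,1,1,1,1).

∂_3: C_3 → C_2 sends each 3-simplex σ to the alternating sum Σ_i (−1)^i (σ with its i-th vertex removed). For instance
  ∂[v_2,v_3,v_5,v_8] = [v_3,v_5,v_8] − [v_2,v_5,v_8] + [v_2,v_3,v_8] − [v_2,v_3,v_5].
The resulting 8×1 matrix has rank 1, and its Smith normal form has invariant factors (1).

Computing H_k = (kernel of ∂_k) / (image of ∂_{k+1}):

  H_0: rank C_0 − rank ∂_1 = 9 − 8 = 1, and the invariant factors of ∂_1 are all 1, so H_0 ≅ Z.
  H_1: rank ker ∂_1 − rank ∂_2 = (16 − 8) − 7 = 1, and the invariant factors of ∂_2 are all 1, so H_1 ≅ Z.
  H_2: rank ker ∂_2 − rank ∂_3 = (8 − 7) − 1 = 0, and the invariant factors of ∂_3 are all 1, so H_2 ≅ 0.
  H_3: rank ker ∂_3 − rank ∂_4 = (1 − 1) − 0 = 0, and there is no ∂_4, so H_3 ≅ 0.

H_0 = Z,  H_1 = Z,  H_2 = 0,  H_3 = 0.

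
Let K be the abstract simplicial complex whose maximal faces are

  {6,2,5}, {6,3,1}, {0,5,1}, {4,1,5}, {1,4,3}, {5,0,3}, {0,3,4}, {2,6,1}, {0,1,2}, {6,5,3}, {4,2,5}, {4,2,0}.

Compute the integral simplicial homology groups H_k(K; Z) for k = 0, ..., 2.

H_0 = Z,  H_1 = Z/2,  H_2 = 0.

K has 7 vertices, 18 edges, 12 triangles.
rank ∂_0 = 0, rank ∂_1 = 6 ⇒ b_0 = 7 − 0 − 6 = 1; all invariant factors of ∂_1 are 1 so no torsion. So H_0 ≅ Z.
rank ∂_1 = 6, rank ∂_2 = 12 ⇒ b_1 = 18 − 6 − 12 = 0; ∂_2 has invariant factor(s) [2] giving torsion. So H_1 ≅ Z/2.
rank ∂_2 = 12, rank ∂_3 = 0 ⇒ b_2 = 12 − 12 − 0 = 0. So H_2 ≅ 0.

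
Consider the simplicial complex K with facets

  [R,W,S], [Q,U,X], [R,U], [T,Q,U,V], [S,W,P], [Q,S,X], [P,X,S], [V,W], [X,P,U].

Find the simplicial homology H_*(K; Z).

H_0 ≅ Z,  H_1 ≅ Z^2,  H_2 = 0,  H_3 = 0.

Take the total order P < Q < R < S < T < U < V < W < X on the vertex set. Then K (dimension 3) consists of the simplices:

  0-simplices (9): P, Q, R, S, T, U, V, W, X
  1-simplices (19): PS, PU, PW, PX, QS, QT, QU, QV, QX, RS, RU, RW, SW, SX, TU, TV, UV, UX, VW
  2-simplices (10): PSW, PSX, PUX, QSX, QTU, QTV, QUV, QUX, RSW, TUV
  3-simplices (1): QTUV

Hence C_0 ≅ Z^9, C_1 ≅ Z^19, C_2 ≅ Z^10, C_3 ≅ Z^1.

The boundary map ∂_1: C_1 → C_0 sends each edge [p,q] (with p < q) to q − p. For instance
  ∂QV = V − Q.
This gives a 9×19 integer matrix of rank 8; reducing to Smith normal form yields diagonal entries (1,1,1,1,1,1,1,1).

Boundary ∂_2: C_2 → C_1 sends each 2-simplex [p,q,r] to [q,r] − [p,r] + [p,q]. For instance
  ∂QUV = UV − QV + QU,
  ∂QTV = TV − QV + QT.
This gives a 19×10 integer matrix of rank 9; reducing to Smith normal form yields diagonal entries (1,1,1,1,1,1,1,1,1).

The boundary map ∂_3: C_3 → C_2 sends each 3-simplex σ to the alternating sum Σ_i (−1)^i (σ with its i-th vertex removed). For instance
  ∂QTUV = TUV − QUV + QTV − QTU.
The 10×1 boundary matrix has rank 1 and Smith normal form diag(1).

Now H_k = ker ∂_k / im ∂_{k+1}, so:

  H_0: rank C_0 − rank ∂_1 = 9 − 8 = 1, and the invariant factors of ∂_1 are all 1, so H_0 ≅ Z.
  H_1: rank ker ∂_1 − rank ∂_2 = (19 − 8) − 9 = 2, and the invariant factors of ∂_2 are all 1, so H_1 ≅ Z^2.
  H_2: rank ker ∂_2 − rank ∂_3 = (10 − 9) − 1 = 0, and the invariant factors of ∂_3 are all 1, so H_2 ≅ 0.
  H_3: rank ker ∂_3 − rank ∂_4 = (1 − 1) − 0 = 0, and there is no ∂_4, so H_3 ≅ 0.

As a check, the Euler characteristic is 9 − 19 + 10 − 1 = -1, which agrees with 1 − 2 + 0 − 0 = -1.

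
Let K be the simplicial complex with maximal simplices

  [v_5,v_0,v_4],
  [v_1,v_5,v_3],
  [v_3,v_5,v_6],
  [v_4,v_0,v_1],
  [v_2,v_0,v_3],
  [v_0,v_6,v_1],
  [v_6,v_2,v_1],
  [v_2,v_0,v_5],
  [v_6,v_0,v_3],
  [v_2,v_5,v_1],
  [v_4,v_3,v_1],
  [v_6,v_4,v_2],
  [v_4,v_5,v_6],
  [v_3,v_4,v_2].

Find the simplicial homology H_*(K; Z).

H_0 ≅ Z,  H_1 ≅ Z^2,  H_2 ≅ Z.

We work with the vertex ordering v_0 < v_1 < v_2 < v_3 < v_4 < v_5 < v_6. The simplices of K, each written with vertices in increasing order, are:

  0-simplices (7): [v_0], [v_1], [v_2], [v_3], [v_4], [v_5], [v_6]
  1-simplices (21): (21 of them)
  2-simplices (14): (14 of them)

so the chain groups are C_0 ≅ Z^7, C_1 ≅ Z^21, C_2 ≅ Z^14.

∂_1: C_1 → C_0 maps an edge to its endpoints' difference, ∂[p,q] = q − p. For instance
  ∂[v_2,v_3] = [v_3] − [v_2].
This gives a 7×21 integer matrix of rank 6; reducing to Smith normal form yields diagonal entries (1,1,1,1,1,1).

Boundary ∂_2: C_2 → C_1 acts by ∂[p,q,r] = [q,r] − [p,r] + [p,q]. For instance
  ∂[v_0,v_2,v_3] = [v_2,v_3] − [v_0,v_3] + [v_0,v_2],
  ∂[v_2,v_3,v_4] = [v_3,v_4] − [v_2,v_4] + [v_2,v_3].
This gives a 21×14 integer matrix of rank 13; reducing to Smith normal form yields diagonal entries (1,1,1,1,1,1,1,1,1,1,1,1,1).

From H_k ≅ ker(∂_k) / im(∂_{k+1}) we obtain:

  H_0: rank C_0 − rank ∂_1 = 7 − 6 = 1, and the invariant factors of ∂_1 are all 1, so H_0 ≅ Z.
  H_1: rank ker ∂_1 − rank ∂_2 = (21 − 6) − 13 = 2, and the invariant factors of ∂_2 are all 1, so H_1 ≅ Z^2.
  H_2: rank ker ∂_2 − rank ∂_3 = (14 − 13) − 0 = 1, and there is no ∂_3, so H_2 ≅ Z.

As a check, the Euler characteristic is 7 − 21 + 14 = 0, which agrees with 1 − 2 + 1 = 0.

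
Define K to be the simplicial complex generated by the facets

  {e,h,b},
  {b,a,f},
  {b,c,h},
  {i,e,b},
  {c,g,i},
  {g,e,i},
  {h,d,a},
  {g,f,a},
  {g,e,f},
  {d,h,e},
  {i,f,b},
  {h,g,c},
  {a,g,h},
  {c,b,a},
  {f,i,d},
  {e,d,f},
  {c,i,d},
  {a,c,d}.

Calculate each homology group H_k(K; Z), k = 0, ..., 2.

Fix the vertex order a < b < c < d < e < f < g < h < i and write every simplex with vertices in increasing order. Then dim K = 2 and the simplices of K are:

  0-simplices (9): a, b, c, d, e, f, g, h, i
  1-simplices (27): ab, ac, ad, af, ag, ah, bc, be, bf, bh, bi, cd, cg, ch, ci, de, df, dh, di, ef, eg, eh, ei, fg, fi, gh, gi
  2-simplices (18): abc, abf, acd, adh, afg, agh, bch, beh, bei, bfi, cdi, cgh, cgi, def, deh, dfi, efg, egi

giving chain groups C_0 ≅ Z^9, C_1 ≅ Z^27, C_2 ≅ Z^18.

The boundary map ∂_1: C_1 → C_0 sends each edge [p,q] (with p < q) to q − p.
This gives a 9×27 integer matrix of rank 8; reducing to Smith normal form yields diagonal entries (1,1,1,1,1,1,1,1).

∂_2: C_2 → C_1 acts by ∂[p,q,r] = [q,r] − [p,r] + [p,q]. For instance
  ∂efg = fg − eg + ef,
  ∂egi = gi − ei + eg.
This gives a 27×18 integer matrix of rank 18; reducing to Smith normal form yields diagonal entries (1,1,1,1,1,1,1,1,1,1,1,1,1,1,1,1,1,2).

Reading off H_k = ker ∂_k / im ∂_{k+1}:

  H_0: rank C_0 − rank ∂_1 = 9 − 8 = 1, and the invariant factors of ∂_1 are all 1, so H_0 = Z.
  H_1: rank ker ∂_1 − rank ∂_2 = (27 − 8) − 18 = 1, and ∂_2 has invariant factor 2 > 1, so H_1 = Z ⊕ Z/2.
  H_2: rank ker ∂_2 − rank ∂_3 = (18 − 18) − 0 = 0, and there is no ∂_3, so H_2 = 0.

As a check, the Euler characteristic is 9 − 27 + 18 = 0, which agrees with 1 − 1 + 0 = 0.

H_0 = Z,  H_1 = Z ⊕ Z/2,  H_2 = 0.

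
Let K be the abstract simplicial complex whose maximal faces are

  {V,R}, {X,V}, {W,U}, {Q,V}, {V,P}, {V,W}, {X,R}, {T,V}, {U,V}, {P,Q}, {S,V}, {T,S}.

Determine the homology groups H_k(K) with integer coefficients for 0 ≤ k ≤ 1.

K has 9 vertices, 12 edges.
rank ∂_0 = 0, rank ∂_1 = 8 ⇒ b_0 = 9 − 0 − 8 = 1; all invariant factors of ∂_1 are 1 so no torsion. So H_0 ≅ Z.
rank ∂_1 = 8, rank ∂_2 = 0 ⇒ b_1 = 12 − 8 − 0 = 4. So H_1 ≅ Z^4.

H_0 = Z,  H_1 = Z^4.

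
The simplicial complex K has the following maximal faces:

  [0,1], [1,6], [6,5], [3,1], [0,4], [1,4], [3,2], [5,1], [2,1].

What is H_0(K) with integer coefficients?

Fix the vertex order 0 < 1 < 2 < 3 < 4 < 5 < 6 and write every simplex with vertices in increasing order. Then dim K = 1 and the simplices of K are:

  0-simplices (7): [0], [1], [2], [3], [4], [5], [6]
  1-simplices (9): [0,1], [0,4], [1,2], [1,3], [1,4], [1,5], [1,6], [2,3], [5,6]

so the chain groups are C_0 ≅ Z^7, C_1 ≅ Z^9.

Boundary ∂_1: C_1 → C_0 maps an edge to its endpoints' difference, ∂[p,q] = q − p.
The 7×9 boundary matrix has rank 6 and Smith normal form diag(1,1,1,1,1,1).

Reading off H_k = ker ∂_k / im ∂_{k+1}:

  H_0: rank C_0 − rank ∂_1 = 7 − 6 = 1, and the invariant factors of ∂_1 are all 1, so H_0 ≅ Z.

H_0 = Z.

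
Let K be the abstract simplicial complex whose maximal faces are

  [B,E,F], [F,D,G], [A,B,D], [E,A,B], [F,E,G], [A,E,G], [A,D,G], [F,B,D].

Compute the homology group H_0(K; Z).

Order the vertices as A < B < D < E < F < G. Listing each simplex with vertices in this order, K has dimension 2 with simplices:

  0-simplices (6): A, B, D, E, F, G
  1-simplices (12): AB, AD, AE, AG, BD, BE, BF, DF, DG, EF, EG, FG
  2-simplices (8): ABD, ABE, ADG, AEG, BDF, BEF, DFG, EFG

giving chain groups C_0 ≅ Z^6, C_1 ≅ Z^12, C_2 ≅ Z^8.

∂_1: C_1 → C_0 sends each edge [p,q] (with p < q) to q − p. For instance
  ∂DG = G − D.
The 6×12 boundary matrix has rank 5 and Smith normal form diag(1,1,1,1,1).

∂_2: C_2 → C_1 acts by ∂[p,q,r] = [q,r] − [p,r] + [p,q]. For instance
  ∂ABD = BD − AD + AB,
  ∂ABE = BE − AE + AB.
As a 12×8 matrix over Z this has rank 7, with invariant factors (1,1,1,1,1,1,1).

From H_k ≅ ker(∂_k) / im(∂_{k+1}) we obtain:

  H_0: rank C_0 − rank ∂_1 = 6 − 5 = 1, and the invariant factors of ∂_1 are all 1, so H_0 = Z.

(K is a triangulation of the 2-sphere S^2.)

H_0 = Z.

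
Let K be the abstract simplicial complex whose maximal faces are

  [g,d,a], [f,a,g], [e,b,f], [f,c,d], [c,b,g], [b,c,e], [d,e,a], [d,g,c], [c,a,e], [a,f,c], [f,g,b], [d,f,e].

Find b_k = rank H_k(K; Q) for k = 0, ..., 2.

We work with the vertex ordering a < b < c < d < e < f < g. The simplices of K, each written with vertices in increasing order, are:

  0-simplices (7): a, b, c, d, e, f, g
  1-simplices (18): ac, ad, ae, af, ag, bc, be, bf, bg, cd, ce, cf, cg, de, df, dg, ef, fg
  2-simplices (12): ace, acf, ade, adg, afg, bce, bcg, bef, bfg, cdf, cdg, def

so the chain groups are C_0 ≅ Z^7, C_1 ≅ Z^18, C_2 ≅ Z^12.

Boundary ∂_1: C_1 → C_0 maps an edge to its endpoints' difference, ∂[p,q] = q − p. For instance
  ∂ae = e − a.
This gives a 7×18 integer matrix of rank 6; reducing to Smith normal form yields diagonal entries (1,1,1,1,1,1).

Boundary ∂_2: C_2 → C_1 maps a triangle to the signed sum of its edges. For instance
  ∂adg = dg − ag + ad,
  ∂ade = de − ae + ad.
The 18×12 boundary matrix has rank 12 and Smith normal form diag(1,1,1,1,1,1,1,1,1,1,1,2).

Computing H_k = (kernel of ∂_k) / (image of ∂_{k+1}):

  H_0: rank C_0 − rank ∂_1 = 7 − 6 = 1, and the invariant factors of ∂_1 are all 1, so H_0 = Z.
  H_1: rank ker ∂_1 − rank ∂_2 = (18 − 6) − 12 = 0, and ∂_2 has invariant factor 2 > 1, so H_1 = Z/2.
  H_2: rank ker ∂_2 − rank ∂_3 = (12 − 12) − 0 = 0, and there is no ∂_3, so H_2 = 0.

Hence the Betti numbers are b_0 = 1, b_1 = 0, b_2 = 0.

b_0 = 1, b_1 = 0, b_2 = 0.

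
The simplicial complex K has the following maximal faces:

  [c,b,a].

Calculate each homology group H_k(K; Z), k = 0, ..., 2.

Order the vertices as a < b < c. Listing each simplex with vertices in this order, K has dimension 2 with simplices:

  0-simplices (3): a, b, c
  1-simplices (3): ab, ac, bc
  2-simplices (1): abc

so the chain groups are C_0 ≅ Z^3, C_1 ≅ Z^3, C_2 ≅ Z^1.

The boundary map ∂_1: C_1 → C_0 maps an edge to its endpoints' difference, ∂[p,q] = q − p. For instance
  ∂bc = c − b.
The resulting 3×3 matrix has rank 2, and its Smith normal form has invariant factors (1,1).

∂_2: C_2 → C_1 acts by ∂[p,q,r] = [q,r] − [p,r] + [p,q]. For instance
  ∂abc = bc − ac + ab.
The 3×1 boundary matrix has rank 1 and Smith normal form diag(1).

Reading off H_k = ker ∂_k / im ∂_{k+1}:

  H_0: rank C_0 − rank ∂_1 = 3 − 2 = 1, and the invariant factors of ∂_1 are all 1, so H_0 ≅ Z.
  H_1: rank ker ∂_1 − rank ∂_2 = (3 − 2) − 1 = 0, and the invariant factors of ∂_2 are all 1, so H_1 ≅ 0.
  H_2: rank ker ∂_2 − rank ∂_3 = (1 − 1) − 0 = 0, and there is no ∂_3, so H_2 ≅ 0.

H_0 = Z,  H_1 = 0,  H_2 = 0.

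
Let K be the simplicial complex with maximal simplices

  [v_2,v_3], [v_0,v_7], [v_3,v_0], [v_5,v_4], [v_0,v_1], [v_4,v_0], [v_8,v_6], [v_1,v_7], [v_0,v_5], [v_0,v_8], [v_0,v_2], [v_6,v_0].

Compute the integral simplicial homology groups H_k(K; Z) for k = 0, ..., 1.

H_0 ≅ Z,  H_1 ≅ Z^4.

K has 9 vertices, 12 edges.
rank ∂_0 = 0, rank ∂_1 = 8 ⇒ b_0 = 9 − 0 − 8 = 1; all invariant factors of ∂_1 are 1 so no torsion. So H_0 = Z.
rank ∂_1 = 8, rank ∂_2 = 0 ⇒ b_1 = 12 − 8 − 0 = 4. So H_1 = Z^4.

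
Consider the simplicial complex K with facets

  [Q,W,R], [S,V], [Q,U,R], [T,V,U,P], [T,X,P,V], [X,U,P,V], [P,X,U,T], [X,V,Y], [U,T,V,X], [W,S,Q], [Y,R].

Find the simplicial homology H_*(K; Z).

H_0 ≅ Z,  H_1 ≅ Z^2,  H_2 = 0,  H_3 ≅ Z.

Take the total order P < Q < R < S < T < U < V < W < X < Y on the vertex set. Then K (dimension 3) consists of the simplices:

  0-simplices (10): P, Q, R, S, T, U, V, W, X, Y
  1-simplices (21): PT, PU, PV, PX, QR, QS, QU, QW, RU, RW, RY, SV, SW, TU, TV, TX, UV, UX, VX, VY, XY
  2-simplices (14): PTU, PTV, PTX, PUV, PUX, PVX, QRU, QRW, QSW, TUV, TUX, TVX, UVX, VXY
  3-simplices (5): PTUV, PTUX, PTVX, PUVX, TUVX

giving chain groups C_0 ≅ Z^10, C_1 ≅ Z^21, C_2 ≅ Z^14, C_3 ≅ Z^5.

Boundary ∂_1: C_1 → C_0 maps an edge to its endpoints' difference, ∂[p,q] = q − p.
As a 10×21 matrix over Z this has rank 9, with invariant factors (1,1,1,1,1,1,1,1,1).

∂_2: C_2 → C_1 acts by ∂[p,q,r] = [q,r] − [p,r] + [p,q]. For instance
  ∂VXY = XY − VY + VX,
  ∂PTU = TU − PU + PT.
The resulting 21×14 matrix has rank 10, and its Smith normal form has invariant factors (1,1,1,1,1,1,1,1,1,1).

Boundary ∂_3: C_3 → C_2 sends each 3-simplex σ to the alternating sum Σ_i (−1)^i (σ with its i-th vertex removed). For instance
  ∂PTUX = TUX − PUX + PTX − PTU,
  ∂PTVX = TVX − PVX + PTX − PTV.
This gives a 14×5 integer matrix of rank 4; reducing to Smith normal form yields diagonal entries (1,1,1,1).

From H_k ≅ ker(∂_k) / im(∂_{k+1}) we obtain:

  H_0: rank C_0 − rank ∂_1 = 10 − 9 = 1, and the invariant factors of ∂_1 are all 1, so H_0 = Z.
  H_1: rank ker ∂_1 − rank ∂_2 = (21 − 9) − 10 = 2, and the invariant factors of ∂_2 are all 1, so H_1 = Z^2.
  H_2: rank ker ∂_2 − rank ∂_3 = (14 − 10) − 4 = 0, and the invariant factors of ∂_3 are all 1, so H_2 = 0.
  H_3: rank ker ∂_3 − rank ∂_4 = (5 − 4) − 0 = 1, and there is no ∂_4, so H_3 = Z.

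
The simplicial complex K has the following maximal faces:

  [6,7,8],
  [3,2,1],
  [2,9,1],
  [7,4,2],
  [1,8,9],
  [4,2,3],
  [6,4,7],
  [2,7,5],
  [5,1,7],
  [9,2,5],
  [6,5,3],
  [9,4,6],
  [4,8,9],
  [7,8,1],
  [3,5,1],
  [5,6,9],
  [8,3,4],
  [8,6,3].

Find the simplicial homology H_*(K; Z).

H_0 = Z,  H_1 = Z × Z/2,  H_2 = 0.

Order the vertices as 1 < 2 < 3 < 4 < 5 < 6 < 7 < 8 < 9. Listing each simplex with vertices in this order, K has dimension 2 with simplices:

  0-simplices (9): [1], [2], [3], [4], [5], [6], [7], [8], [9]
  1-simplices (27): (27 of them)
  2-simplices (18): [1,2,3], [1,2,9], [1,3,5], [1,5,7], [1,7,8], [1,8,9], [2,3,4], [2,4,7], [2,5,7], [2,5,9], [3,4,8], [3,5,6], [3,6,8], [4,6,7], [4,6,9], [4,8,9], [5,6,9], [6,7,8]

so the chain groups are C_0 ≅ Z^9, C_1 ≅ Z^27, C_2 ≅ Z^18.

∂_1: C_1 → C_0 maps an edge to its endpoints' difference, ∂[p,q] = q − p.
This gives a 9×27 integer matrix of rank 8; reducing to Smith normal form yields diagonal entries (1,1,1,1,1,1,1,1).

∂_2: C_2 → C_1 maps a triangle to the signed sum of its edges. For instance
  ∂[4,6,9] = [6,9] − [4,9] + [4,6],
  ∂[4,6,7] = [6,7] − [4,7] + [4,6].
The resulting 27×18 matrix has rank 18, and its Smith normal form has invariant factors (1,1,1,1,1,1,1,1,1,1,1,1,1,1,1,1,1,2).

Reading off H_k = ker ∂_k / im ∂_{k+1}:

  H_0: rank C_0 − rank ∂_1 = 9 − 8 = 1, and the invariant factors of ∂_1 are all 1, so H_0 ≅ Z.
  H_1: rank ker ∂_1 − rank ∂_2 = (27 − 8) − 18 = 1, and ∂_2 has invariant factor 2 > 1, so H_1 ≅ Z × Z/2.
  H_2: rank ker ∂_2 − rank ∂_3 = (18 − 18) − 0 = 0, and there is no ∂_3, so H_2 ≅ 0.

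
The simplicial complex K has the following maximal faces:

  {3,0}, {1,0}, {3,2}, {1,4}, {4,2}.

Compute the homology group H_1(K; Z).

H_1 = Z.

K has 5 vertices, 5 edges.
rank ∂_1 = 4, rank ∂_2 = 0 ⇒ b_1 = 5 − 4 − 0 = 1. So H_1 = Z.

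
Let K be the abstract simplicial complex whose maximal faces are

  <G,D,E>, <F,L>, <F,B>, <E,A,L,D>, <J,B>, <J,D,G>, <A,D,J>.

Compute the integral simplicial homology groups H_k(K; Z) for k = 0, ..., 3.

We work with the vertex ordering A < B < D < E < F < G < J < L. The simplices of K, each written with vertices in increasing order, are:

  0-simplices (8): A, B, D, E, F, G, J, L
  1-simplices (14): AD, AE, AJ, AL, BF, BJ, DE, DG, DJ, DL, EG, EL, FL, GJ
  2-simplices (7): ADE, ADJ, ADL, AEL, DEG, DEL, DGJ
  3-simplices (1): ADEL

so the chain groups are C_0 ≅ Z^8, C_1 ≅ Z^14, C_2 ≅ Z^7, C_3 ≅ Z^1.

Boundary ∂_1: C_1 → C_0 is given by ∂[p,q] = [q] − [p].
The resulting 8×14 matrix has rank 7, and its Smith normal form has invariant factors (1,1,1,1,1,1,1).

Boundary ∂_2: C_2 → C_1 acts by ∂[p,q,r] = [q,r] − [p,r] + [p,q]. For instance
  ∂AEL = EL − AL + AE,
  ∂DGJ = GJ − DJ + DG.
This gives a 14×7 integer matrix of rank 6; reducing to Smith normal form yields diagonal entries (1,1,1,1,1,1).

The boundary map ∂_3: C_3 → C_2 sends each 3-simplex σ to the alternating sum Σ_i (−1)^i (σ with its i-th vertex removed). For instance
  ∂ADEL = DEL − AEL + ADL − ADE.
As a 7×1 matrix over Z this has rank 1, with invariant factors (1).

Reading off H_k = ker ∂_k / im ∂_{k+1}:

  H_0: rank C_0 − rank ∂_1 = 8 − 7 = 1, and the invariant factors of ∂_1 are all 1, so H_0 = Z.
  H_1: rank ker ∂_1 − rank ∂_2 = (14 − 7) − 6 = 1, and the invariant factors of ∂_2 are all 1, so H_1 = Z.
  H_2: rank ker ∂_2 − rank ∂_3 = (7 − 6) − 1 = 0, and the invariant factors of ∂_3 are all 1, so H_2 = 0.
  H_3: rank ker ∂_3 − rank ∂_4 = (1 − 1) − 0 = 0, and there is no ∂_4, so H_3 = 0.

H_0 = Z,  H_1 = Z,  H_2 = 0,  H_3 = 0.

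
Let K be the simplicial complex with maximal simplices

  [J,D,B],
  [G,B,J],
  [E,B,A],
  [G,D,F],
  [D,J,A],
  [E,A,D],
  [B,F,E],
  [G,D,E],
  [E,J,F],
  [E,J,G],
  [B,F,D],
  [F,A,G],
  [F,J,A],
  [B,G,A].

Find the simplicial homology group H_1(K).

H_1 ≅ Z^2.

K has 7 vertices, 21 edges, 14 triangles.
rank ∂_1 = 6, rank ∂_2 = 13 ⇒ b_1 = 21 − 6 − 13 = 2; all invariant factors of ∂_2 are 1 so no torsion. So H_1 ≅ Z^2.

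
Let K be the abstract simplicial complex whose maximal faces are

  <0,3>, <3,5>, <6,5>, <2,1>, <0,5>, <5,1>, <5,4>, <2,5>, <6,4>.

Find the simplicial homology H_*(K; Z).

K has 7 vertices, 9 edges.
rank ∂_0 = 0, rank ∂_1 = 6 ⇒ b_0 = 7 − 0 − 6 = 1; all invariant factors of ∂_1 are 1 so no torsion. So H_0 = Z.
rank ∂_1 = 6, rank ∂_2 = 0 ⇒ b_1 = 9 − 6 − 0 = 3. So H_1 = Z^3.

H_0 ≅ Z,  H_1 ≅ Z^3.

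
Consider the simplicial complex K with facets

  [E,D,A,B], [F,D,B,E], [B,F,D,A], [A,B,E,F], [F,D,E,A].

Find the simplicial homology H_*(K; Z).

H_0 ≅ Z,  H_1 = 0,  H_2 = 0,  H_3 ≅ Z.

Take the total order A < B < D < E < F on the vertex set. Then K (dimension 3) consists of the simplices:

  0-simplices (5): A, B, D, E, F
  1-simplices (10): AB, AD, AE, AF, BD, BE, BF, DE, DF, EF
  2-simplices (10): ABD, ABE, ABF, ADE, ADF, AEF, BDE, BDF, BEF, DEF
  3-simplices (5): ABDE, ABDF, ABEF, ADEF, BDEF

Hence C_0 ≅ Z^5, C_1 ≅ Z^10, C_2 ≅ Z^10, C_3 ≅ Z^5.

The boundary map ∂_1: C_1 → C_0 is given by ∂[p,q] = [q] − [p]. For instance
  ∂AB = B − A.
As a 5×10 matrix over Z this has rank 4, with invariant factors (1,1,1,1).

The boundary map ∂_2: C_2 → C_1 sends each 2-simplex [p,q,r] to [q,r] − [p,r] + [p,q]. For instance
  ∂AEF = EF − AF + AE,
  ∂ADE = DE − AE + AD.
This gives a 10×10 integer matrix of rank 6; reducing to Smith normal form yields diagonal entries (1,1,1,1,1,1).

∂_3: C_3 → C_2 sends each 3-simplex σ to the alternating sum Σ_i (−1)^i (σ with its i-th vertex removed). For instance
  ∂BDEF = DEF − BEF + BDF − BDE,
  ∂ADEF = DEF − AEF + ADF − ADE.
As a 10×5 matrix over Z this has rank 4, with invariant factors (1,1,1,1).

Computing H_k = (kernel of ∂_k) / (image of ∂_{k+1}):

  H_0: rank C_0 − rank ∂_1 = 5 − 4 = 1, and the invariant factors of ∂_1 are all 1, so H_0 ≅ Z.
  H_1: rank ker ∂_1 − rank ∂_2 = (10 − 4) − 6 = 0, and the invariant factors of ∂_2 are all 1, so H_1 ≅ 0.
  H_2: rank ker ∂_2 − rank ∂_3 = (10 − 6) − 4 = 0, and the invariant factors of ∂_3 are all 1, so H_2 ≅ 0.
  H_3: rank ker ∂_3 − rank ∂_4 = (5 − 4) − 0 = 1, and there is no ∂_4, so H_3 ≅ Z.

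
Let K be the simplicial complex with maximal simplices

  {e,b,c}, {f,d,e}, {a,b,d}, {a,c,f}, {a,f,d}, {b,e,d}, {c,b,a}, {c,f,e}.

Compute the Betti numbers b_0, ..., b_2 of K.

We work with the vertex ordering a < b < c < d < e < f. The simplices of K, each written with vertices in increasing order, are:

  0-simplices (6): a, b, c, d, e, f
  1-simplices (12): ab, ac, ad, af, bc, bd, be, ce, cf, de, df, ef
  2-simplices (8): abc, abd, acf, adf, bce, bde, cef, def

giving chain groups C_0 ≅ Z^6, C_1 ≅ Z^12, C_2 ≅ Z^8.

∂_1: C_1 → C_0 maps an edge to its endpoints' difference, ∂[p,q] = q − p.
This gives a 6×12 integer matrix of rank 5; reducing to Smith normal form yields diagonal entries (1,1,1,1,1).

The boundary map ∂_2: C_2 → C_1 sends each 2-simplex [p,q,r] to [q,r] − [p,r] + [p,q]. For instance
  ∂cef = ef − cf + ce,
  ∂acf = cf − af + ac.
The resulting 12×8 matrix has rank 7, and its Smith normal form has invariant factors (1,1,1,1,1,1,1).

Reading off H_k = ker ∂_k / im ∂_{k+1}:

  H_0: rank C_0 − rank ∂_1 = 6 − 5 = 1, and the invariant factors of ∂_1 are all 1, so H_0 = Z.
  H_1: rank ker ∂_1 − rank ∂_2 = (12 − 5) − 7 = 0, and the invariant factors of ∂_2 are all 1, so H_1 = 0.
  H_2: rank ker ∂_2 − rank ∂_3 = (8 − 7) − 0 = 1, and there is no ∂_3, so H_2 = Z.

Hence the Betti numbers are b_0 = 1, b_1 = 0, b_2 = 1.

b_0 = 1, b_1 = 0, b_2 = 1.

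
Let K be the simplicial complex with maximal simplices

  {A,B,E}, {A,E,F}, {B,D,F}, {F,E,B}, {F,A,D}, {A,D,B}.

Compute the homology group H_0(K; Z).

H_0 ≅ Z.

Take the total order A < B < D < E < F on the vertex set. Then K (dimension 2) consists of the simplices:

  0-simplices (5): A, B, D, E, F
  1-simplices (9): AB, AD, AE, AF, BD, BE, BF, DF, EF
  2-simplices (6): ABD, ABE, ADF, AEF, BDF, BEF

giving chain groups C_0 ≅ Z^5, C_1 ≅ Z^9, C_2 ≅ Z^6.

Boundary ∂_1: C_1 → C_0 is given by ∂[p,q] = [q] − [p]. For instance
  ∂DF = F − D.
The resulting 5×9 matrix has rank 4, and its Smith normal form has invariant factors (1,1,1,1).

∂_2: C_2 → C_1 sends each 2-simplex [p,q,r] to [q,r] − [p,r] + [p,q]. For instance
  ∂AEF = EF − AF + AE,
  ∂ABD = BD − AD + AB.
This gives a 9×6 integer matrix of rank 5; reducing to Smith normal form yields diagonal entries (1,1,1,1,1).

Computing H_k = (kernel of ∂_k) / (image of ∂_{k+1}):

  H_0: rank C_0 − rank ∂_1 = 5 − 4 = 1, and the invariant factors of ∂_1 are all 1, so H_0 = Z.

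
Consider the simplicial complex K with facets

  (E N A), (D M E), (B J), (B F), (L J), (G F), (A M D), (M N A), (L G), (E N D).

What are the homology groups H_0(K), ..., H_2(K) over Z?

H_0 ≅ Z^2,  H_1 ≅ Z^2,  H_2 = 0.

Take the total order A < B < D < E < F < G < J < L < M < N on the vertex set. Then K (dimension 2) consists of the simplices:

  0-simplices (10): A, B, D, E, F, G, J, L, M, N
  1-simplices (15): AD, AE, AM, AN, BF, BJ, DE, DM, DN, EM, EN, FG, GL, JL, MN
  2-simplices (5): ADM, AEN, AMN, DEM, DEN

Hence C_0 ≅ Z^10, C_1 ≅ Z^15, C_2 ≅ Z^5.

∂_1: C_1 → C_0 maps an edge to its endpoints' difference, ∂[p,q] = q − p. For instance
  ∂FG = G − F.
This gives a 10×15 integer matrix of rank 8; reducing to Smith normal form yields diagonal entries (1,1,1,1,1,1,1,1).

Boundary ∂_2: C_2 → C_1 sends each 2-simplex [p,q,r] to [q,r] − [p,r] + [p,q]. For instance
  ∂DEM = EM − DM + DE,
  ∂AMN = MN − AN + AM.
The 15×5 boundary matrix has rank 5 and Smith normal form diag(1,1,1,1,1).

Computing H_k = (kernel of ∂_k) / (image of ∂_{k+1}):

  H_0: rank C_0 − rank ∂_1 = 10 − 8 = 2, and the invariant factors of ∂_1 are all 1, so H_0 = Z^2.
  H_1: rank ker ∂_1 − rank ∂_2 = (15 − 8) − 5 = 2, and the invariant factors of ∂_2 are all 1, so H_1 = Z^2.
  H_2: rank ker ∂_2 − rank ∂_3 = (5 − 5) − 0 = 0, and there is no ∂_3, so H_2 = 0.

As a check, the Euler characteristic is 10 − 15 + 5 = 0, which agrees with 2 − 2 + 0 = 0.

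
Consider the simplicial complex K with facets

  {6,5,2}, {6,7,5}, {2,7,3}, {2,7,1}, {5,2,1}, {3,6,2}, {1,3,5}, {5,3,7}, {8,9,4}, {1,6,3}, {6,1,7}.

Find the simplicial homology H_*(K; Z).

H_0 = Z^2,  H_1 = Z/2,  H_2 = 0.

Take the total order 1 < 2 < 3 < 4 < 5 < 6 < 7 < 8 < 9 on the vertex set. Then K (dimension 2) consists of the simplices:

  0-simplices (9): [1], [2], [3], [4], [5], [6], [7], [8], [9]
  1-simplices (18): [1,2], [1,3], [1,5], [1,6], [1,7], [2,3], [2,5], [2,6], [2,7], [3,5], [3,6], [3,7], [4,8], [4,9], [5,6], [5,7], [6,7], [8,9]
  2-simplices (11): [1,2,5], [1,2,7], [1,3,5], [1,3,6], [1,6,7], [2,3,6], [2,3,7], [2,5,6], [3,5,7], [4,8,9], [5,6,7]

giving chain groups C_0 ≅ Z^9, C_1 ≅ Z^18, C_2 ≅ Z^11.

Boundary ∂_1: C_1 → C_0 sends each edge [p,q] (with p < q) to q − p. For instance
  ∂[6,7] = [7] − [6].
As a 9×18 matrix over Z this has rank 7, with invariant factors (1,1,1,1,1,1,1).

Boundary ∂_2: C_2 → C_1 sends each 2-simplex [p,q,r] to [q,r] − [p,r] + [p,q]. For instance
  ∂[4,8,9] = [8,9] − [4,9] + [4,8],
  ∂[1,6,7] = [6,7] − [1,7] + [1,6].
As a 18×11 matrix over Z this has rank 11, with invariant factors (1,1,1,1,1,1,1,1,1,1,2).

From H_k ≅ ker(∂_k) / im(∂_{k+1}) we obtain:

  H_0: rank C_0 − rank ∂_1 = 9 − 7 = 2, and the invariant factors of ∂_1 are all 1, so H_0 ≅ Z^2.
  H_1: rank ker ∂_1 − rank ∂_2 = (18 − 7) − 11 = 0, and ∂_2 has invariant factor 2 > 1, so H_1 ≅ Z/2.
  H_2: rank ker ∂_2 − rank ∂_3 = (11 − 11) − 0 = 0, and there is no ∂_3, so H_2 ≅ 0.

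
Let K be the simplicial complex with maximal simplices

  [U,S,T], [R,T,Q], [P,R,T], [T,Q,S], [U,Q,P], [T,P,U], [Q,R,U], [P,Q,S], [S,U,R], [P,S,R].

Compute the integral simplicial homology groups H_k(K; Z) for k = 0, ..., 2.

Order the vertices as P < Q < R < S < T < U. Listing each simplex with vertices in this order, K has dimension 2 with simplices:

  0-simplices (6): P, Q, R, S, T, U
  1-simplices (15): PQ, PR, PS, PT, PU, QR, QS, QT, QU, RS, RT, RU, ST, SU, TU
  2-simplices (10): PQS, PQU, PRS, PRT, PTU, QRT, QRU, QST, RSU, STU

Hence C_0 ≅ Z^6, C_1 ≅ Z^15, C_2 ≅ Z^10.

∂_1: C_1 → C_0 is given by ∂[p,q] = [q] − [p].
The resulting 6×15 matrix has rank 5, and its Smith normal form has invariant factors (1,1,1,1,1).

∂_2: C_2 → C_1 maps a triangle to the signed sum of its edges. For instance
  ∂PRT = RT − PT + PR,
  ∂QRU = RU − QU + QR.
The 15×10 boundary matrix has rank 10 and Smith normal form diag(1,1,1,1,1,1,1,1,1,2).

Now H_k = ker ∂_k / im ∂_{k+1}, so:

  H_0: rank C_0 − rank ∂_1 = 6 − 5 = 1, and the invariant factors of ∂_1 are all 1, so H_0 ≅ Z.
  H_1: rank ker ∂_1 − rank ∂_2 = (15 − 5) − 10 = 0, and ∂_2 has invariant factor 2 > 1, so H_1 ≅ Z/2.
  H_2: rank ker ∂_2 − rank ∂_3 = (10 − 10) − 0 = 0, and there is no ∂_3, so H_2 ≅ 0.

H_0 ≅ Z,  H_1 ≅ Z/2,  H_2 = 0.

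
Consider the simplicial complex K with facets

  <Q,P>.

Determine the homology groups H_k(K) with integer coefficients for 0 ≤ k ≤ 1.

H_0 ≅ Z,  H_1 = 0.

We work with the vertex ordering P < Q. The simplices of K, each written with vertices in increasing order, are:

  0-simplices (2): P, Q
  1-simplices (1): PQ

Hence C_0 ≅ Z^2, C_1 ≅ Z^1.

Boundary ∂_1: C_1 → C_0 maps an edge to its endpoints' difference, ∂[p,q] = q − p. For instance
  ∂PQ = Q − P.
The resulting 2×1 matrix has rank 1, and its Smith normal form has invariant factors (1).

From H_k ≅ ker(∂_k) / im(∂_{k+1}) we obtain:

  H_0: rank C_0 − rank ∂_1 = 2 − 1 = 1, and the invariant factors of ∂_1 are all 1, so H_0 ≅ Z.
  H_1: rank ker ∂_1 − rank ∂_2 = (1 − 1) − 0 = 0, and there is no ∂_2, so H_1 ≅ 0.

As a check, the Euler characteristic is 2 − 1 = 1, which agrees with 1 − 0 = 1.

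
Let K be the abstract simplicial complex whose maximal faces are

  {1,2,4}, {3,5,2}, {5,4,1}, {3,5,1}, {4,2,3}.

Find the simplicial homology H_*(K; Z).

H_0 = Z,  H_1 = Z,  H_2 = 0.

Order the vertices as 1 < 2 < 3 < 4 < 5. Listing each simplex with vertices in this order, K has dimension 2 with simplices:

  0-simplices (5): [1], [2], [3], [4], [5]
  1-simplices (10): [1,2], [1,3], [1,4], [1,5], [2,3], [2,4], [2,5], [3,4], [3,5], [4,5]
  2-simplices (5): [1,2,4], [1,3,5], [1,4,5], [2,3,4], [2,3,5]

giving chain groups C_0 ≅ Z^5, C_1 ≅ Z^10, C_2 ≅ Z^5.

Boundary ∂_1: C_1 → C_0 maps an edge to its endpoints' difference, ∂[p,q] = q − p.
The 5×10 boundary matrix has rank 4 and Smith normal form diag(1,1,1,1).

∂_2: C_2 → C_1 sends each 2-simplex [p,q,r] to [q,r] − [p,r] + [p,q]. For instance
  ∂[2,3,4] = [3,4] − [2,4] + [2,3],
  ∂[2,3,5] = [3,5] − [2,5] + [2,3].
As a 10×5 matrix over Z this has rank 5, with invariant factors (1,1,1,1,1).

Reading off H_k = ker ∂_k / im ∂_{k+1}:

  H_0: rank C_0 − rank ∂_1 = 5 − 4 = 1, and the invariant factors of ∂_1 are all 1, so H_0 = Z.
  H_1: rank ker ∂_1 − rank ∂_2 = (10 − 4) − 5 = 1, and the invariant factors of ∂_2 are all 1, so H_1 = Z.
  H_2: rank ker ∂_2 − rank ∂_3 = (5 − 5) − 0 = 0, and there is no ∂_3, so H_2 = 0.

(K is a triangulation of the Möbius band.)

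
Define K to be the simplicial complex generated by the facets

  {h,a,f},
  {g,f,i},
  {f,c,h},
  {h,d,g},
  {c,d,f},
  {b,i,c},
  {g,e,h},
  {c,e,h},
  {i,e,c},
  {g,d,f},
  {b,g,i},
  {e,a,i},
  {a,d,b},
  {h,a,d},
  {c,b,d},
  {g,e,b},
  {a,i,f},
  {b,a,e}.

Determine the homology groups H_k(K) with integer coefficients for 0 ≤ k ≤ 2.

Order the vertices as a < b < c < d < e < f < g < h < i. Listing each simplex with vertices in this order, K has dimension 2 with simplices:

  0-simplices (9): a, b, c, d, e, f, g, h, i
  1-simplices (27): ab, ad, ae, af, ah, ai, bc, bd, be, bg, bi, cd, ce, cf, ch, ci, df, dg, dh, eg, eh, ei, fg, fh, fi, gh, gi
  2-simplices (18): abd, abe, adh, aei, afh, afi, bcd, bci, beg, bgi, cdf, ceh, cei, cfh, dfg, dgh, egh, fgi

so the chain groups are C_0 ≅ Z^9, C_1 ≅ Z^27, C_2 ≅ Z^18.

The boundary map ∂_1: C_1 → C_0 sends each edge [p,q] (with p < q) to q − p. For instance
  ∂ad = d − a.
The 9×27 boundary matrix has rank 8 and Smith normal form diag(1,1,1,1,1,1,1,1).

The boundary map ∂_2: C_2 → C_1 acts by ∂[p,q,r] = [q,r] − [p,r] + [p,q]. For instance
  ∂dgh = gh − dh + dg,
  ∂bgi = gi − bi + bg.
This gives a 27×18 integer matrix of rank 18; reducing to Smith normal form yields diagonal entries (1,1,1,1,1,1,1,1,1,1,1,1,1,1,1,1,1,2).

Reading off H_k = ker ∂_k / im ∂_{k+1}:

  H_0: rank C_0 − rank ∂_1 = 9 − 8 = 1, and the invariant factors of ∂_1 are all 1, so H_0 = Z.
  H_1: rank ker ∂_1 − rank ∂_2 = (27 − 8) − 18 = 1, and ∂_2 has invariant factor 2 > 1, so H_1 = Z × Z/2.
  H_2: rank ker ∂_2 − rank ∂_3 = (18 − 18) − 0 = 0, and there is no ∂_3, so H_2 = 0.

H_0 ≅ Z,  H_1 ≅ Z × Z/2,  H_2 = 0.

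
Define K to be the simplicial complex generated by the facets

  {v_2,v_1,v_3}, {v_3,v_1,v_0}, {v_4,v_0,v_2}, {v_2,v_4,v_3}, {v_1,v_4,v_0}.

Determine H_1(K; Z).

Order the vertices as v_0 < v_1 < v_2 < v_3 < v_4. Listing each simplex with vertices in this order, K has dimension 2 with simplices:

  0-simplices (5): [v_0], [v_1], [v_2], [v_3], [v_4]
  1-simplices (10): [v_0,v_1], [v_0,v_2], [v_0,v_3], [v_0,v_4], [v_1,v_2], [v_1,v_3], [v_1,v_4], [v_2,v_3], [v_2,v_4], [v_3,v_4]
  2-simplices (5): [v_0,v_1,v_3], [v_0,v_1,v_4], [v_0,v_2,v_4], [v_1,v_2,v_3], [v_2,v_3,v_4]

giving chain groups C_0 ≅ Z^5, C_1 ≅ Z^10, C_2 ≅ Z^5.

∂_1: C_1 → C_0 is given by ∂[p,q] = [q] − [p]. For instance
  ∂[v_1,v_3] = [v_3] − [v_1].
This gives a 5×10 integer matrix of rank 4; reducing to Smith normal form yields diagonal entries (1,1,1,1).

The boundary map ∂_2: C_2 → C_1 maps a triangle to the signed sum of its edges. For instance
  ∂[v_0,v_1,v_3] = [v_1,v_3] − [v_0,v_3] + [v_0,v_1],
  ∂[v_0,v_2,v_4] = [v_2,v_4] − [v_0,v_4] + [v_0,v_2].
This gives a 10×5 integer matrix of rank 5; reducing to Smith normal form yields diagonal entries (1,1,1,1,1).

Now H_k = ker ∂_k / im ∂_{k+1}, so:

  H_1: rank ker ∂_1 − rank ∂_2 = (10 − 4) − 5 = 1, and the invariant factors of ∂_2 are all 1, so H_1 = Z.

H_1 = Z.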